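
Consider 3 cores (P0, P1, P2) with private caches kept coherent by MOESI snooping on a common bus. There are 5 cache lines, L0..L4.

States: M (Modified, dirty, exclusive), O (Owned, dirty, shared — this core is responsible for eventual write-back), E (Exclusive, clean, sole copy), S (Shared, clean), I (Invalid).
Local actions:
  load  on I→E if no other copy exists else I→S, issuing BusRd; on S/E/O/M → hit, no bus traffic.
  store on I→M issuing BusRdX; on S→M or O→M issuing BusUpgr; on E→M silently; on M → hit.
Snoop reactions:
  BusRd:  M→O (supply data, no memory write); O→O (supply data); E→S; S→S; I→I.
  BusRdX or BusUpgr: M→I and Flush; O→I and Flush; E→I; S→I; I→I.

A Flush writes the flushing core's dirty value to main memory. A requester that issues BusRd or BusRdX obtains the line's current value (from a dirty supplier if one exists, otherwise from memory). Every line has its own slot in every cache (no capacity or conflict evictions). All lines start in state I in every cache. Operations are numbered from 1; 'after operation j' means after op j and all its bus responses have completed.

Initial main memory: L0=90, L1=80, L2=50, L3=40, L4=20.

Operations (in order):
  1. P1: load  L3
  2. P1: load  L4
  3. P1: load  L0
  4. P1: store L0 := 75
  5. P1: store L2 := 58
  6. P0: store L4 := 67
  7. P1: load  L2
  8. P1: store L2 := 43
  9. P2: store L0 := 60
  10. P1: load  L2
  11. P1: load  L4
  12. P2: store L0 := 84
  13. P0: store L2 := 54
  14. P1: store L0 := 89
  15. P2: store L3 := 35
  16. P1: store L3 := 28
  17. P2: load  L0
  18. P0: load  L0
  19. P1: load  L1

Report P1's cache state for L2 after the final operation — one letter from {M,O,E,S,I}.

1. P1: load  L3  bus=[BusRd]  L3: P0=I P1=E P2=I  mem[L3]=40
2. P1: load  L4  bus=[BusRd]  L4: P0=I P1=E P2=I  mem[L4]=20
3. P1: load  L0  bus=[BusRd]  L0: P0=I P1=E P2=I  mem[L0]=90
4. P1: store L0 := 75  bus=[-]  L0: P0=I P1=M P2=I  mem[L0]=90
5. P1: store L2 := 58  bus=[BusRdX]  L2: P0=I P1=M P2=I  mem[L2]=50
6. P0: store L4 := 67  bus=[BusRdX]  L4: P0=M P1=I P2=I  mem[L4]=20
7. P1: load  L2  bus=[-]  L2: P0=I P1=M P2=I  mem[L2]=50
8. P1: store L2 := 43  bus=[-]  L2: P0=I P1=M P2=I  mem[L2]=50
9. P2: store L0 := 60  bus=[BusRdX,Flush]  L0: P0=I P1=I P2=M  mem[L0]=75
10. P1: load  L2  bus=[-]  L2: P0=I P1=M P2=I  mem[L2]=50
11. P1: load  L4  bus=[BusRd]  L4: P0=O P1=S P2=I  mem[L4]=20
12. P2: store L0 := 84  bus=[-]  L0: P0=I P1=I P2=M  mem[L0]=75
13. P0: store L2 := 54  bus=[BusRdX,Flush]  L2: P0=M P1=I P2=I  mem[L2]=43
14. P1: store L0 := 89  bus=[BusRdX,Flush]  L0: P0=I P1=M P2=I  mem[L0]=84
15. P2: store L3 := 35  bus=[BusRdX]  L3: P0=I P1=I P2=M  mem[L3]=40
16. P1: store L3 := 28  bus=[BusRdX,Flush]  L3: P0=I P1=M P2=I  mem[L3]=35
17. P2: load  L0  bus=[BusRd]  L0: P0=I P1=O P2=S  mem[L0]=84
18. P0: load  L0  bus=[BusRd]  L0: P0=S P1=O P2=S  mem[L0]=84
19. P1: load  L1  bus=[BusRd]  L1: P0=I P1=E P2=I  mem[L1]=80

state = I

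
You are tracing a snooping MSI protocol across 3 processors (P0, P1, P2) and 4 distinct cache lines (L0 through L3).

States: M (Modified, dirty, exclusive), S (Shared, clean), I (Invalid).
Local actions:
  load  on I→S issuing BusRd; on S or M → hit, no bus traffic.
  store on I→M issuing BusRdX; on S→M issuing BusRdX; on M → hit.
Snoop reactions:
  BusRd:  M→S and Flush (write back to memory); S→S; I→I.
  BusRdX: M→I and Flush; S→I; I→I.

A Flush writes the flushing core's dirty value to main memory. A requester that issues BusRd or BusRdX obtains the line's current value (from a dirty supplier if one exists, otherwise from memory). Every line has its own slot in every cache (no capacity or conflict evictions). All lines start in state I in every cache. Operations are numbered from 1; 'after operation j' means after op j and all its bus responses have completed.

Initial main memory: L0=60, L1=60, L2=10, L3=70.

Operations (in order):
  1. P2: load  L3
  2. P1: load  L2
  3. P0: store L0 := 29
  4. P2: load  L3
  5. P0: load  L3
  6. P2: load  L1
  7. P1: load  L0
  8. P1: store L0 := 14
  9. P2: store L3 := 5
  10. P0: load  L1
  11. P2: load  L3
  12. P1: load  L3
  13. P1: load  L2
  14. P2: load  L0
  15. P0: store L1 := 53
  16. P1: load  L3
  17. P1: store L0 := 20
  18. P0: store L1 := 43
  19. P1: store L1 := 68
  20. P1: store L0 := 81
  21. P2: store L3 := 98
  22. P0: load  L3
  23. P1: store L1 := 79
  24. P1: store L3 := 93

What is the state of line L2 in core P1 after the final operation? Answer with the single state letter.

[1] P2: load  L3 | P0:I, P1:I, P2:S(70) | bus: BusRd
[2] P1: load  L2 | P0:I, P1:S(10), P2:I | bus: BusRd
[3] P0: store L0 := 29 | P0:M(29), P1:I, P2:I | bus: BusRdX
[4] P2: load  L3 | P0:I, P1:I, P2:S(70) | bus: none
[5] P0: load  L3 | P0:S(70), P1:I, P2:S(70) | bus: BusRd
[6] P2: load  L1 | P0:I, P1:I, P2:S(60) | bus: BusRd
[7] P1: load  L0 | P0:S(29), P1:S(29), P2:I | bus: BusRd,Flush
[8] P1: store L0 := 14 | P0:I, P1:M(14), P2:I | bus: BusRdX
[9] P2: store L3 := 5 | P0:I, P1:I, P2:M(5) | bus: BusRdX
[10] P0: load  L1 | P0:S(60), P1:I, P2:S(60) | bus: BusRd
[11] P2: load  L3 | P0:I, P1:I, P2:M(5) | bus: none
[12] P1: load  L3 | P0:I, P1:S(5), P2:S(5) | bus: BusRd,Flush
[13] P1: load  L2 | P0:I, P1:S(10), P2:I | bus: none
[14] P2: load  L0 | P0:I, P1:S(14), P2:S(14) | bus: BusRd,Flush
[15] P0: store L1 := 53 | P0:M(53), P1:I, P2:I | bus: BusRdX
[16] P1: load  L3 | P0:I, P1:S(5), P2:S(5) | bus: none
[17] P1: store L0 := 20 | P0:I, P1:M(20), P2:I | bus: BusRdX
[18] P0: store L1 := 43 | P0:M(43), P1:I, P2:I | bus: none
[19] P1: store L1 := 68 | P0:I, P1:M(68), P2:I | bus: BusRdX,Flush
[20] P1: store L0 := 81 | P0:I, P1:M(81), P2:I | bus: none
[21] P2: store L3 := 98 | P0:I, P1:I, P2:M(98) | bus: BusRdX
[22] P0: load  L3 | P0:S(98), P1:I, P2:S(98) | bus: BusRd,Flush
[23] P1: store L1 := 79 | P0:I, P1:M(79), P2:I | bus: none
[24] P1: store L3 := 93 | P0:I, P1:M(93), P2:I | bus: BusRdX

state = S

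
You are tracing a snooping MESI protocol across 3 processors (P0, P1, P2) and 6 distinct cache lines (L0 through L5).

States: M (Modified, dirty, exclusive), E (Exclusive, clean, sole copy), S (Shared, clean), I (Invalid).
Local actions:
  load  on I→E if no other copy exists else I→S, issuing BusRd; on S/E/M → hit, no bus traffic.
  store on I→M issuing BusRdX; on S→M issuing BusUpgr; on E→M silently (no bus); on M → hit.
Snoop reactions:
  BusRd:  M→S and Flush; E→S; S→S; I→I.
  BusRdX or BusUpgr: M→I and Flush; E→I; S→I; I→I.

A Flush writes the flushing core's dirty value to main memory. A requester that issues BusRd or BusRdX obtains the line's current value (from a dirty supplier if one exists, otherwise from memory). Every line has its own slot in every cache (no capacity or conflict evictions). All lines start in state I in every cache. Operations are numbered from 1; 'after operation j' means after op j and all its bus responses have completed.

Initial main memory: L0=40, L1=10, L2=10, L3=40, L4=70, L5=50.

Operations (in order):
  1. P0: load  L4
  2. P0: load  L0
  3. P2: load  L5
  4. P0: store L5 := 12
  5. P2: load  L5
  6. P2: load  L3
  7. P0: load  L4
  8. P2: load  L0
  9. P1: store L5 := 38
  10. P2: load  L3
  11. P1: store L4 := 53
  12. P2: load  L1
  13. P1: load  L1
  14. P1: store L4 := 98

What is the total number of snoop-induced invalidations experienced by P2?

invalidations = 2

  op1 P0: load  L4 → E/I/I on L4; bus BusRd; mem=70
  op2 P0: load  L0 → E/I/I on L0; bus BusRd; mem=40
  op3 P2: load  L5 → I/I/E on L5; bus BusRd; mem=50
  op4 P0: store L5 := 12 → M/I/I on L5; bus BusRdX; mem=50
  op5 P2: load  L5 → S/I/S on L5; bus BusRd Flush; mem=12
  op6 P2: load  L3 → I/I/E on L3; bus BusRd; mem=40
  op7 P0: load  L4 → E/I/I on L4; bus (none); mem=70
  op8 P2: load  L0 → S/I/S on L0; bus BusRd; mem=40
  op9 P1: store L5 := 38 → I/M/I on L5; bus BusRdX; mem=12
  op10 P2: load  L3 → I/I/E on L3; bus (none); mem=40
  op11 P1: store L4 := 53 → I/M/I on L4; bus BusRdX; mem=70
  op12 P2: load  L1 → I/I/E on L1; bus BusRd; mem=10
  op13 P1: load  L1 → I/S/S on L1; bus BusRd; mem=10
  op14 P1: store L4 := 98 → I/M/I on L4; bus (none); mem=70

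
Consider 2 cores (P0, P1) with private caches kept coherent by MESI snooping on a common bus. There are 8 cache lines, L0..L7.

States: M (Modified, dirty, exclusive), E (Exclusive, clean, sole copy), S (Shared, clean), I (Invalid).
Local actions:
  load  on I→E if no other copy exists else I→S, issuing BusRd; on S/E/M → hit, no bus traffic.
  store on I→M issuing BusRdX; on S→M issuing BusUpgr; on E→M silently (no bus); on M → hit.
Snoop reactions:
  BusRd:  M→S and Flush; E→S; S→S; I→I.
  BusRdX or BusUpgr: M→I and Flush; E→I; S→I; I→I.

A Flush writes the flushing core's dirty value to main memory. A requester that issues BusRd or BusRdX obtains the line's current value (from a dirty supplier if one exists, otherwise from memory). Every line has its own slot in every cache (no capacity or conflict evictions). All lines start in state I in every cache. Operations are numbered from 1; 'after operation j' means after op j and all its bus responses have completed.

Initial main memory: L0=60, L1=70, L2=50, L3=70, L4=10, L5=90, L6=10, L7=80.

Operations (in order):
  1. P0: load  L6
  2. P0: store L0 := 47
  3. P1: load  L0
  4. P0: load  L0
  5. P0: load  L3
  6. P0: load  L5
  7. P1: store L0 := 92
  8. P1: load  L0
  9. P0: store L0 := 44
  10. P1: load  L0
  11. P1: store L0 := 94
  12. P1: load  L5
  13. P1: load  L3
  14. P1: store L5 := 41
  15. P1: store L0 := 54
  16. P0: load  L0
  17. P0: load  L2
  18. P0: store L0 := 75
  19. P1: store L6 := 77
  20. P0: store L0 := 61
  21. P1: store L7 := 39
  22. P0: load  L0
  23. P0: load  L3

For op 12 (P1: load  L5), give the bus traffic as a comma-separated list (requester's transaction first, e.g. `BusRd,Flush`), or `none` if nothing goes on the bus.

bus = BusRd

step 1: P0: load  L6  ⟶  EI  (L6)  txn=BusRd  M[L6]=10
step 2: P0: store L0 := 47  ⟶  MI  (L0)  txn=BusRdX  M[L0]=60
step 3: P1: load  L0  ⟶  SS  (L0)  txn=BusRd+Flush  M[L0]=47
step 4: P0: load  L0  ⟶  SS  (L0)  txn=∅  M[L0]=47
step 5: P0: load  L3  ⟶  EI  (L3)  txn=BusRd  M[L3]=70
step 6: P0: load  L5  ⟶  EI  (L5)  txn=BusRd  M[L5]=90
step 7: P1: store L0 := 92  ⟶  IM  (L0)  txn=BusUpgr  M[L0]=47
step 8: P1: load  L0  ⟶  IM  (L0)  txn=∅  M[L0]=47
step 9: P0: store L0 := 44  ⟶  MI  (L0)  txn=BusRdX+Flush  M[L0]=92
step 10: P1: load  L0  ⟶  SS  (L0)  txn=BusRd+Flush  M[L0]=44
step 11: P1: store L0 := 94  ⟶  IM  (L0)  txn=BusUpgr  M[L0]=44
step 12: P1: load  L5  ⟶  SS  (L5)  txn=BusRd  M[L5]=90
step 13: P1: load  L3  ⟶  SS  (L3)  txn=BusRd  M[L3]=70
step 14: P1: store L5 := 41  ⟶  IM  (L5)  txn=BusUpgr  M[L5]=90
step 15: P1: store L0 := 54  ⟶  IM  (L0)  txn=∅  M[L0]=44
step 16: P0: load  L0  ⟶  SS  (L0)  txn=BusRd+Flush  M[L0]=54
step 17: P0: load  L2  ⟶  EI  (L2)  txn=BusRd  M[L2]=50
step 18: P0: store L0 := 75  ⟶  MI  (L0)  txn=BusUpgr  M[L0]=54
step 19: P1: store L6 := 77  ⟶  IM  (L6)  txn=BusRdX  M[L6]=10
step 20: P0: store L0 := 61  ⟶  MI  (L0)  txn=∅  M[L0]=54
step 21: P1: store L7 := 39  ⟶  IM  (L7)  txn=BusRdX  M[L7]=80
step 22: P0: load  L0  ⟶  MI  (L0)  txn=∅  M[L0]=54
step 23: P0: load  L3  ⟶  SS  (L3)  txn=∅  M[L3]=70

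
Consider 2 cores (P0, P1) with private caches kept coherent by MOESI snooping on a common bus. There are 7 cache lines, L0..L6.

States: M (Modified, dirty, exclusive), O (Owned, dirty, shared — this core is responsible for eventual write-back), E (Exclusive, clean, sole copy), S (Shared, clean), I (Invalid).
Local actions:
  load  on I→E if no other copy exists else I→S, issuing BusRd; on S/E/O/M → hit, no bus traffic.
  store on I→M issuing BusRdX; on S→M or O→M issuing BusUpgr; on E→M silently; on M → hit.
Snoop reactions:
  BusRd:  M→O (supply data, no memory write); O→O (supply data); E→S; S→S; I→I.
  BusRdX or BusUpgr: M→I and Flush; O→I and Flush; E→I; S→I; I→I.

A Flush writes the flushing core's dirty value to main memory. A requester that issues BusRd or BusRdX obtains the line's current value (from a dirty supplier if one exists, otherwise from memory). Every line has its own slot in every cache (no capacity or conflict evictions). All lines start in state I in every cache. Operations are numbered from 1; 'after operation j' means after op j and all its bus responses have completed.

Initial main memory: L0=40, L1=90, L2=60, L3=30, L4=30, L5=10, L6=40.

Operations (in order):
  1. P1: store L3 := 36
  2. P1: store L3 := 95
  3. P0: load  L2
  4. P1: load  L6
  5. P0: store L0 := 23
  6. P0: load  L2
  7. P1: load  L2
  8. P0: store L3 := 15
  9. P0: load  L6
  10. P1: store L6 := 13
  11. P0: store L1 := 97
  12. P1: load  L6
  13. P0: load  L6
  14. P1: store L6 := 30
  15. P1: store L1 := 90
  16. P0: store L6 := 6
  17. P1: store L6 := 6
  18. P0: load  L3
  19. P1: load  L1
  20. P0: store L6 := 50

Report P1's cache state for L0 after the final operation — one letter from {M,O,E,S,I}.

step 1: P1: store L3 := 36  ⟶  IM  (L3)  txn=BusRdX  M[L3]=30
step 2: P1: store L3 := 95  ⟶  IM  (L3)  txn=∅  M[L3]=30
step 3: P0: load  L2  ⟶  EI  (L2)  txn=BusRd  M[L2]=60
step 4: P1: load  L6  ⟶  IE  (L6)  txn=BusRd  M[L6]=40
step 5: P0: store L0 := 23  ⟶  MI  (L0)  txn=BusRdX  M[L0]=40
step 6: P0: load  L2  ⟶  EI  (L2)  txn=∅  M[L2]=60
step 7: P1: load  L2  ⟶  SS  (L2)  txn=BusRd  M[L2]=60
step 8: P0: store L3 := 15  ⟶  MI  (L3)  txn=BusRdX+Flush  M[L3]=95
step 9: P0: load  L6  ⟶  SS  (L6)  txn=BusRd  M[L6]=40
step 10: P1: store L6 := 13  ⟶  IM  (L6)  txn=BusUpgr  M[L6]=40
step 11: P0: store L1 := 97  ⟶  MI  (L1)  txn=BusRdX  M[L1]=90
step 12: P1: load  L6  ⟶  IM  (L6)  txn=∅  M[L6]=40
step 13: P0: load  L6  ⟶  SO  (L6)  txn=BusRd  M[L6]=40
step 14: P1: store L6 := 30  ⟶  IM  (L6)  txn=BusUpgr  M[L6]=40
step 15: P1: store L1 := 90  ⟶  IM  (L1)  txn=BusRdX+Flush  M[L1]=97
step 16: P0: store L6 := 6  ⟶  MI  (L6)  txn=BusRdX+Flush  M[L6]=30
step 17: P1: store L6 := 6  ⟶  IM  (L6)  txn=BusRdX+Flush  M[L6]=6
step 18: P0: load  L3  ⟶  MI  (L3)  txn=∅  M[L3]=95
step 19: P1: load  L1  ⟶  IM  (L1)  txn=∅  M[L1]=97
step 20: P0: store L6 := 50  ⟶  MI  (L6)  txn=BusRdX+Flush  M[L6]=6

state = I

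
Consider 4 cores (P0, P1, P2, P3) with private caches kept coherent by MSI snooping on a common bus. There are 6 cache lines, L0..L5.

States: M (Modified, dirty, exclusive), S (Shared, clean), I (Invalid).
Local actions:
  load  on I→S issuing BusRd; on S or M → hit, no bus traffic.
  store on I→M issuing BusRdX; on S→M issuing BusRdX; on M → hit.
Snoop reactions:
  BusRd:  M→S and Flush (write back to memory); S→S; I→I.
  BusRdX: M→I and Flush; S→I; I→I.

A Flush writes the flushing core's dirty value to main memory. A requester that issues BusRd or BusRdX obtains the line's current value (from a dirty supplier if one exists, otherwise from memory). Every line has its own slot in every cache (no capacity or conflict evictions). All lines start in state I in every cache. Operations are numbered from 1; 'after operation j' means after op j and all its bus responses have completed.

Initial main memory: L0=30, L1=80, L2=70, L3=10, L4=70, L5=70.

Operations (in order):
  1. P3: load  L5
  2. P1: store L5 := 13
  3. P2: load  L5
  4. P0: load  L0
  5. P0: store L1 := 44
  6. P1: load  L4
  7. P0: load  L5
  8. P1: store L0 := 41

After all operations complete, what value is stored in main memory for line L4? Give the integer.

memory[L4] = 70

1. P3: load  L5  bus=[BusRd]  L5: P0=I P1=I P2=I P3=S  mem[L5]=70
2. P1: store L5 := 13  bus=[BusRdX]  L5: P0=I P1=M P2=I P3=I  mem[L5]=70
3. P2: load  L5  bus=[BusRd,Flush]  L5: P0=I P1=S P2=S P3=I  mem[L5]=13
4. P0: load  L0  bus=[BusRd]  L0: P0=S P1=I P2=I P3=I  mem[L0]=30
5. P0: store L1 := 44  bus=[BusRdX]  L1: P0=M P1=I P2=I P3=I  mem[L1]=80
6. P1: load  L4  bus=[BusRd]  L4: P0=I P1=S P2=I P3=I  mem[L4]=70
7. P0: load  L5  bus=[BusRd]  L5: P0=S P1=S P2=S P3=I  mem[L5]=13
8. P1: store L0 := 41  bus=[BusRdX]  L0: P0=I P1=M P2=I P3=I  mem[L0]=30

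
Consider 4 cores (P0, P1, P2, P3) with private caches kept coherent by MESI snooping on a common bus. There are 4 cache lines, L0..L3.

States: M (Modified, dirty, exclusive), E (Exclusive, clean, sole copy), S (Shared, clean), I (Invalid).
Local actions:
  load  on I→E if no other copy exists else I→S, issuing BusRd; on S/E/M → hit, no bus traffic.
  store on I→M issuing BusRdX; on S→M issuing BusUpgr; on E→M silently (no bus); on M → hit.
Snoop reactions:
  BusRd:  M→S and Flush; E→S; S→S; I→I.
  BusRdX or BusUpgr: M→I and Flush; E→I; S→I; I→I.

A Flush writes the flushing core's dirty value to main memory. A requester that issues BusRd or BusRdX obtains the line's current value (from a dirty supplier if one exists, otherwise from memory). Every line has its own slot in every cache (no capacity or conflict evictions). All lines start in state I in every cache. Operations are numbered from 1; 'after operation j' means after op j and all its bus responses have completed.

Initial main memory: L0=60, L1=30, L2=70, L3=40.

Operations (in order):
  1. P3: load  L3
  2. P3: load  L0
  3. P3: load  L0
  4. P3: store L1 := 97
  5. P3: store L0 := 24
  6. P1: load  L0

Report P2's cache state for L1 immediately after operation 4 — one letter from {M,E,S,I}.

[1] P3: load  L3 | P0:I, P1:I, P2:I, P3:E(40) | bus: BusRd
[2] P3: load  L0 | P0:I, P1:I, P2:I, P3:E(60) | bus: BusRd
[3] P3: load  L0 | P0:I, P1:I, P2:I, P3:E(60) | bus: none
[4] P3: store L1 := 97 | P0:I, P1:I, P2:I, P3:M(97) | bus: BusRdX
[5] P3: store L0 := 24 | P0:I, P1:I, P2:I, P3:M(24) | bus: none
[6] P1: load  L0 | P0:I, P1:S(24), P2:I, P3:S(24) | bus: BusRd,Flush

state = I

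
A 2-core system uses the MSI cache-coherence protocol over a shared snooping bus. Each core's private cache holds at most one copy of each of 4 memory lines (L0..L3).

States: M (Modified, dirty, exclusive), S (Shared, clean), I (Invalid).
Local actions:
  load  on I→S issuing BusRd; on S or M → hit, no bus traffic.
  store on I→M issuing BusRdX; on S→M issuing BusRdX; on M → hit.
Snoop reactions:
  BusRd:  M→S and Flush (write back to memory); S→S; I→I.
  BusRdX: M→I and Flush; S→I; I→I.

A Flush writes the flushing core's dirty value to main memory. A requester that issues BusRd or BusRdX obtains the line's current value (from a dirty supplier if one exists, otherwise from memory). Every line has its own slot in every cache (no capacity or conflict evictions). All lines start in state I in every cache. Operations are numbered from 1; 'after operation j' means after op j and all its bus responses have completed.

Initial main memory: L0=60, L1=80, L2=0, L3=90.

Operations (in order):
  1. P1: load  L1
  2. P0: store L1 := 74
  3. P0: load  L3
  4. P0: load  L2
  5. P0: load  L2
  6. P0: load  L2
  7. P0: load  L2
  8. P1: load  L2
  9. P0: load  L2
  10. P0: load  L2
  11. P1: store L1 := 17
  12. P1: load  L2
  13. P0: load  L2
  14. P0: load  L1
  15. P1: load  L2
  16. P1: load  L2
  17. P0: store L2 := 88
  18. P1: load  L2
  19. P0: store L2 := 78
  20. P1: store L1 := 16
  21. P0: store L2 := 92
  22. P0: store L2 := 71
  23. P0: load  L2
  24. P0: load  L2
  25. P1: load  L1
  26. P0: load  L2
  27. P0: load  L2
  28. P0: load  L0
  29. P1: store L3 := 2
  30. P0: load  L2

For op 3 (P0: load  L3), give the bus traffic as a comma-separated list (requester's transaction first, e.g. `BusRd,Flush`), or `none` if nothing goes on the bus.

  op1 P1: load  L1 → I/S on L1; bus BusRd; mem=80
  op2 P0: store L1 := 74 → M/I on L1; bus BusRdX; mem=80
  op3 P0: load  L3 → S/I on L3; bus BusRd; mem=90
  op4 P0: load  L2 → S/I on L2; bus BusRd; mem=0
  op5 P0: load  L2 → S/I on L2; bus (none); mem=0
  op6 P0: load  L2 → S/I on L2; bus (none); mem=0
  op7 P0: load  L2 → S/I on L2; bus (none); mem=0
  op8 P1: load  L2 → S/S on L2; bus BusRd; mem=0
  op9 P0: load  L2 → S/S on L2; bus (none); mem=0
  op10 P0: load  L2 → S/S on L2; bus (none); mem=0
  op11 P1: store L1 := 17 → I/M on L1; bus BusRdX Flush; mem=74
  op12 P1: load  L2 → S/S on L2; bus (none); mem=0
  op13 P0: load  L2 → S/S on L2; bus (none); mem=0
  op14 P0: load  L1 → S/S on L1; bus BusRd Flush; mem=17
  op15 P1: load  L2 → S/S on L2; bus (none); mem=0
  op16 P1: load  L2 → S/S on L2; bus (none); mem=0
  op17 P0: store L2 := 88 → M/I on L2; bus BusRdX; mem=0
  op18 P1: load  L2 → S/S on L2; bus BusRd Flush; mem=88
  op19 P0: store L2 := 78 → M/I on L2; bus BusRdX; mem=88
  op20 P1: store L1 := 16 → I/M on L1; bus BusRdX; mem=17
  op21 P0: store L2 := 92 → M/I on L2; bus (none); mem=88
  op22 P0: store L2 := 71 → M/I on L2; bus (none); mem=88
  op23 P0: load  L2 → M/I on L2; bus (none); mem=88
  op24 P0: load  L2 → M/I on L2; bus (none); mem=88
  op25 P1: load  L1 → I/M on L1; bus (none); mem=17
  op26 P0: load  L2 → M/I on L2; bus (none); mem=88
  op27 P0: load  L2 → M/I on L2; bus (none); mem=88
  op28 P0: load  L0 → S/I on L0; bus BusRd; mem=60
  op29 P1: store L3 := 2 → I/M on L3; bus BusRdX; mem=90
  op30 P0: load  L2 → M/I on L2; bus (none); mem=88

bus = BusRd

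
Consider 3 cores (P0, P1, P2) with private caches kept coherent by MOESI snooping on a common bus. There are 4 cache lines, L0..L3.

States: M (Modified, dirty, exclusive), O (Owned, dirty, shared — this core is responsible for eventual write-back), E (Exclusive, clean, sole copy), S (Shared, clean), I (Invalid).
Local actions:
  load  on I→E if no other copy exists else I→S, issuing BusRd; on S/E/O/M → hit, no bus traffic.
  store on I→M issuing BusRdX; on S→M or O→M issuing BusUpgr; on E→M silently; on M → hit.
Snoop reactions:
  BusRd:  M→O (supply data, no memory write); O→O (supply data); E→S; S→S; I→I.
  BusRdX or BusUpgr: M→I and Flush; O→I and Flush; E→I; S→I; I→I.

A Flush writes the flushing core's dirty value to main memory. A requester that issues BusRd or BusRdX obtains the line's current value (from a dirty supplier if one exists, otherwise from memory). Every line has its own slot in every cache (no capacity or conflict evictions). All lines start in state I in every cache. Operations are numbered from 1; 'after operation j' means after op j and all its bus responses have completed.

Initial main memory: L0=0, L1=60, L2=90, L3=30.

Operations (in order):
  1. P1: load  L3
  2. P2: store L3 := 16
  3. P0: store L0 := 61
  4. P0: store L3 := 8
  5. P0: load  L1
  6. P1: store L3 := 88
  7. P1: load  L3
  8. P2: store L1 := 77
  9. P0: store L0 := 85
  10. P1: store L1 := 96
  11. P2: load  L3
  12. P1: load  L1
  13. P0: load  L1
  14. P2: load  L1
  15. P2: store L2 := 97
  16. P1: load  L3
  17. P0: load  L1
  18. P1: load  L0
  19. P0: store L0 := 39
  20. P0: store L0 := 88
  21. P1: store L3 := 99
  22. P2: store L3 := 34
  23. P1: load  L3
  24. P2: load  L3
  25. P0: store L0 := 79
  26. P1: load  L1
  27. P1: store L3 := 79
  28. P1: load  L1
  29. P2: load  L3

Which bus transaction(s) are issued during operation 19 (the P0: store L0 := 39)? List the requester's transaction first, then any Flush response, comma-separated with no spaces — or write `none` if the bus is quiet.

bus = BusUpgr

step 1: P1: load  L3  ⟶  IEI  (L3)  txn=BusRd  M[L3]=30
step 2: P2: store L3 := 16  ⟶  IIM  (L3)  txn=BusRdX  M[L3]=30
step 3: P0: store L0 := 61  ⟶  MII  (L0)  txn=BusRdX  M[L0]=0
step 4: P0: store L3 := 8  ⟶  MII  (L3)  txn=BusRdX+Flush  M[L3]=16
step 5: P0: load  L1  ⟶  EII  (L1)  txn=BusRd  M[L1]=60
step 6: P1: store L3 := 88  ⟶  IMI  (L3)  txn=BusRdX+Flush  M[L3]=8
step 7: P1: load  L3  ⟶  IMI  (L3)  txn=∅  M[L3]=8
step 8: P2: store L1 := 77  ⟶  IIM  (L1)  txn=BusRdX  M[L1]=60
step 9: P0: store L0 := 85  ⟶  MII  (L0)  txn=∅  M[L0]=0
step 10: P1: store L1 := 96  ⟶  IMI  (L1)  txn=BusRdX+Flush  M[L1]=77
step 11: P2: load  L3  ⟶  IOS  (L3)  txn=BusRd  M[L3]=8
step 12: P1: load  L1  ⟶  IMI  (L1)  txn=∅  M[L1]=77
step 13: P0: load  L1  ⟶  SOI  (L1)  txn=BusRd  M[L1]=77
step 14: P2: load  L1  ⟶  SOS  (L1)  txn=BusRd  M[L1]=77
step 15: P2: store L2 := 97  ⟶  IIM  (L2)  txn=BusRdX  M[L2]=90
step 16: P1: load  L3  ⟶  IOS  (L3)  txn=∅  M[L3]=8
step 17: P0: load  L1  ⟶  SOS  (L1)  txn=∅  M[L1]=77
step 18: P1: load  L0  ⟶  OSI  (L0)  txn=BusRd  M[L0]=0
step 19: P0: store L0 := 39  ⟶  MII  (L0)  txn=BusUpgr  M[L0]=0
step 20: P0: store L0 := 88  ⟶  MII  (L0)  txn=∅  M[L0]=0
step 21: P1: store L3 := 99  ⟶  IMI  (L3)  txn=BusUpgr  M[L3]=8
step 22: P2: store L3 := 34  ⟶  IIM  (L3)  txn=BusRdX+Flush  M[L3]=99
step 23: P1: load  L3  ⟶  ISO  (L3)  txn=BusRd  M[L3]=99
step 24: P2: load  L3  ⟶  ISO  (L3)  txn=∅  M[L3]=99
step 25: P0: store L0 := 79  ⟶  MII  (L0)  txn=∅  M[L0]=0
step 26: P1: load  L1  ⟶  SOS  (L1)  txn=∅  M[L1]=77
step 27: P1: store L3 := 79  ⟶  IMI  (L3)  txn=BusUpgr+Flush  M[L3]=34
step 28: P1: load  L1  ⟶  SOS  (L1)  txn=∅  M[L1]=77
step 29: P2: load  L3  ⟶  IOS  (L3)  txn=BusRd  M[L3]=34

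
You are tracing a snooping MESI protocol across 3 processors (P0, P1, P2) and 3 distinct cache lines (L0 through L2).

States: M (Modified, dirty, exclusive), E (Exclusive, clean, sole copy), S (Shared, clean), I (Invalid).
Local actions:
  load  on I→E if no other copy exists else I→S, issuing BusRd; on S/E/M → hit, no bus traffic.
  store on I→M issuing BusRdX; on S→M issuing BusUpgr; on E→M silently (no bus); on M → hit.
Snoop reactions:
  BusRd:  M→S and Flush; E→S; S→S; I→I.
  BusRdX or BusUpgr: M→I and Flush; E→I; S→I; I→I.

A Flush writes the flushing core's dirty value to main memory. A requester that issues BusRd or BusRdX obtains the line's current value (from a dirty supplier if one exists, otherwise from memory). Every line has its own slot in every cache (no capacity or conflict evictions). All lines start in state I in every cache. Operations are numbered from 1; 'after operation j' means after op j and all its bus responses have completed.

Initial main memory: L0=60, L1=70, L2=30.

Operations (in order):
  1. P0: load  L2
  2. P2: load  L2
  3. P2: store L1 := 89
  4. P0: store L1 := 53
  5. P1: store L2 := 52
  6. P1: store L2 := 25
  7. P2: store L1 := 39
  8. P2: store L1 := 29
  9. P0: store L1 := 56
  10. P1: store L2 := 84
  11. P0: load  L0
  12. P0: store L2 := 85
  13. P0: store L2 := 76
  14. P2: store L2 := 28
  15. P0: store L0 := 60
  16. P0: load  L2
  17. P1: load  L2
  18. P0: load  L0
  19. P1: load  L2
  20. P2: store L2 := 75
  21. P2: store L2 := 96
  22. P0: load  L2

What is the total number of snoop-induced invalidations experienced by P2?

  op1 P0: load  L2 → E/I/I on L2; bus BusRd; mem=30
  op2 P2: load  L2 → S/I/S on L2; bus BusRd; mem=30
  op3 P2: store L1 := 89 → I/I/M on L1; bus BusRdX; mem=70
  op4 P0: store L1 := 53 → M/I/I on L1; bus BusRdX Flush; mem=89
  op5 P1: store L2 := 52 → I/M/I on L2; bus BusRdX; mem=30
  op6 P1: store L2 := 25 → I/M/I on L2; bus (none); mem=30
  op7 P2: store L1 := 39 → I/I/M on L1; bus BusRdX Flush; mem=53
  op8 P2: store L1 := 29 → I/I/M on L1; bus (none); mem=53
  op9 P0: store L1 := 56 → M/I/I on L1; bus BusRdX Flush; mem=29
  op10 P1: store L2 := 84 → I/M/I on L2; bus (none); mem=30
  op11 P0: load  L0 → E/I/I on L0; bus BusRd; mem=60
  op12 P0: store L2 := 85 → M/I/I on L2; bus BusRdX Flush; mem=84
  op13 P0: store L2 := 76 → M/I/I on L2; bus (none); mem=84
  op14 P2: store L2 := 28 → I/I/M on L2; bus BusRdX Flush; mem=76
  op15 P0: store L0 := 60 → M/I/I on L0; bus (none); mem=60
  op16 P0: load  L2 → S/I/S on L2; bus BusRd Flush; mem=28
  op17 P1: load  L2 → S/S/S on L2; bus BusRd; mem=28
  op18 P0: load  L0 → M/I/I on L0; bus (none); mem=60
  op19 P1: load  L2 → S/S/S on L2; bus (none); mem=28
  op20 P2: store L2 := 75 → I/I/M on L2; bus BusUpgr; mem=28
  op21 P2: store L2 := 96 → I/I/M on L2; bus (none); mem=28
  op22 P0: load  L2 → S/I/S on L2; bus BusRd Flush; mem=96

invalidations = 3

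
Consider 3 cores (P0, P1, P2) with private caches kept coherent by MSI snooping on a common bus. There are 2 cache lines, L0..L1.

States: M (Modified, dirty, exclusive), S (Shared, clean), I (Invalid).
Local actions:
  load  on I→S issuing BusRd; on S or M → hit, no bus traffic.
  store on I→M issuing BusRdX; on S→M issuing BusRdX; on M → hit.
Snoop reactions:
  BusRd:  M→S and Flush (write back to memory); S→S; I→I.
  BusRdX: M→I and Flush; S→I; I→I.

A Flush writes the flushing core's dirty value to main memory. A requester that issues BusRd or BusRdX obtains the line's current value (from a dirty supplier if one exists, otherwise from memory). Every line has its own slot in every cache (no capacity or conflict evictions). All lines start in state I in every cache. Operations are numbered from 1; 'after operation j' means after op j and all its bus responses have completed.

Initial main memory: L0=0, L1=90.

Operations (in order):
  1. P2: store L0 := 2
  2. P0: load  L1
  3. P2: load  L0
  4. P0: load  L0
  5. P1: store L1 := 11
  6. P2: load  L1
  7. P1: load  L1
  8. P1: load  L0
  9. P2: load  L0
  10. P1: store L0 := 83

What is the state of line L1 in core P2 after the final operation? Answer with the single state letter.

state = S

step 1: P2: store L0 := 2  ⟶  IIM  (L0)  txn=BusRdX  M[L0]=0
step 2: P0: load  L1  ⟶  SII  (L1)  txn=BusRd  M[L1]=90
step 3: P2: load  L0  ⟶  IIM  (L0)  txn=∅  M[L0]=0
step 4: P0: load  L0  ⟶  SIS  (L0)  txn=BusRd+Flush  M[L0]=2
step 5: P1: store L1 := 11  ⟶  IMI  (L1)  txn=BusRdX  M[L1]=90
step 6: P2: load  L1  ⟶  ISS  (L1)  txn=BusRd+Flush  M[L1]=11
step 7: P1: load  L1  ⟶  ISS  (L1)  txn=∅  M[L1]=11
step 8: P1: load  L0  ⟶  SSS  (L0)  txn=BusRd  M[L0]=2
step 9: P2: load  L0  ⟶  SSS  (L0)  txn=∅  M[L0]=2
step 10: P1: store L0 := 83  ⟶  IMI  (L0)  txn=BusRdX  M[L0]=2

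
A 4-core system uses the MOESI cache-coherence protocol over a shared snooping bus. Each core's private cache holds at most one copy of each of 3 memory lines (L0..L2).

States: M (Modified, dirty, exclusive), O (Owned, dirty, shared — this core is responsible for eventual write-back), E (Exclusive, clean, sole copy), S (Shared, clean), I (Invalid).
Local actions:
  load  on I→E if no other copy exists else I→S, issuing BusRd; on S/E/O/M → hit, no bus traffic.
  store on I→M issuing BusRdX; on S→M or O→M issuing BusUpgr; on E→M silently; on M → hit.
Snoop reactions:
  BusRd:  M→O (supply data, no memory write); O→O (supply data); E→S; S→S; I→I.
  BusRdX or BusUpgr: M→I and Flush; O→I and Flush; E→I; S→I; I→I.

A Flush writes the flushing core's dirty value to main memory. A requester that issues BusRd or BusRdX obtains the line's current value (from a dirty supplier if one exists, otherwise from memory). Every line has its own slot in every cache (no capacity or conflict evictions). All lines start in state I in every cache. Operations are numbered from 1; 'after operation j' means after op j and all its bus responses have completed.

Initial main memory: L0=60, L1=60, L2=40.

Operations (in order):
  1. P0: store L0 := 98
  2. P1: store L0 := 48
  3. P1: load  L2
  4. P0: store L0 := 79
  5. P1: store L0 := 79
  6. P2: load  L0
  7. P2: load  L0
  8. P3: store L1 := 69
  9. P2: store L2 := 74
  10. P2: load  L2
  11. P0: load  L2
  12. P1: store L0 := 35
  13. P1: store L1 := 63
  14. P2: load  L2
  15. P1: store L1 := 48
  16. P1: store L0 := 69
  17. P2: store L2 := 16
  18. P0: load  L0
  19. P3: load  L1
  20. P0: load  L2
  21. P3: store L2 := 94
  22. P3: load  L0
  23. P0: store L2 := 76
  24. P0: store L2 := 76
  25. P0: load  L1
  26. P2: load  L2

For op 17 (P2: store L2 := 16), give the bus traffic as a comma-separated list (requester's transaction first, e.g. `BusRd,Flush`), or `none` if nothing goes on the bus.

1. P0: store L0 := 98  bus=[BusRdX]  L0: P0=M P1=I P2=I P3=I  mem[L0]=60
2. P1: store L0 := 48  bus=[BusRdX,Flush]  L0: P0=I P1=M P2=I P3=I  mem[L0]=98
3. P1: load  L2  bus=[BusRd]  L2: P0=I P1=E P2=I P3=I  mem[L2]=40
4. P0: store L0 := 79  bus=[BusRdX,Flush]  L0: P0=M P1=I P2=I P3=I  mem[L0]=48
5. P1: store L0 := 79  bus=[BusRdX,Flush]  L0: P0=I P1=M P2=I P3=I  mem[L0]=79
6. P2: load  L0  bus=[BusRd]  L0: P0=I P1=O P2=S P3=I  mem[L0]=79
7. P2: load  L0  bus=[-]  L0: P0=I P1=O P2=S P3=I  mem[L0]=79
8. P3: store L1 := 69  bus=[BusRdX]  L1: P0=I P1=I P2=I P3=M  mem[L1]=60
9. P2: store L2 := 74  bus=[BusRdX]  L2: P0=I P1=I P2=M P3=I  mem[L2]=40
10. P2: load  L2  bus=[-]  L2: P0=I P1=I P2=M P3=I  mem[L2]=40
11. P0: load  L2  bus=[BusRd]  L2: P0=S P1=I P2=O P3=I  mem[L2]=40
12. P1: store L0 := 35  bus=[BusUpgr]  L0: P0=I P1=M P2=I P3=I  mem[L0]=79
13. P1: store L1 := 63  bus=[BusRdX,Flush]  L1: P0=I P1=M P2=I P3=I  mem[L1]=69
14. P2: load  L2  bus=[-]  L2: P0=S P1=I P2=O P3=I  mem[L2]=40
15. P1: store L1 := 48  bus=[-]  L1: P0=I P1=M P2=I P3=I  mem[L1]=69
16. P1: store L0 := 69  bus=[-]  L0: P0=I P1=M P2=I P3=I  mem[L0]=79
17. P2: store L2 := 16  bus=[BusUpgr]  L2: P0=I P1=I P2=M P3=I  mem[L2]=40
18. P0: load  L0  bus=[BusRd]  L0: P0=S P1=O P2=I P3=I  mem[L0]=79
19. P3: load  L1  bus=[BusRd]  L1: P0=I P1=O P2=I P3=S  mem[L1]=69
20. P0: load  L2  bus=[BusRd]  L2: P0=S P1=I P2=O P3=I  mem[L2]=40
21. P3: store L2 := 94  bus=[BusRdX,Flush]  L2: P0=I P1=I P2=I P3=M  mem[L2]=16
22. P3: load  L0  bus=[BusRd]  L0: P0=S P1=O P2=I P3=S  mem[L0]=79
23. P0: store L2 := 76  bus=[BusRdX,Flush]  L2: P0=M P1=I P2=I P3=I  mem[L2]=94
24. P0: store L2 := 76  bus=[-]  L2: P0=M P1=I P2=I P3=I  mem[L2]=94
25. P0: load  L1  bus=[BusRd]  L1: P0=S P1=O P2=I P3=S  mem[L1]=69
26. P2: load  L2  bus=[BusRd]  L2: P0=O P1=I P2=S P3=I  mem[L2]=94

bus = BusUpgr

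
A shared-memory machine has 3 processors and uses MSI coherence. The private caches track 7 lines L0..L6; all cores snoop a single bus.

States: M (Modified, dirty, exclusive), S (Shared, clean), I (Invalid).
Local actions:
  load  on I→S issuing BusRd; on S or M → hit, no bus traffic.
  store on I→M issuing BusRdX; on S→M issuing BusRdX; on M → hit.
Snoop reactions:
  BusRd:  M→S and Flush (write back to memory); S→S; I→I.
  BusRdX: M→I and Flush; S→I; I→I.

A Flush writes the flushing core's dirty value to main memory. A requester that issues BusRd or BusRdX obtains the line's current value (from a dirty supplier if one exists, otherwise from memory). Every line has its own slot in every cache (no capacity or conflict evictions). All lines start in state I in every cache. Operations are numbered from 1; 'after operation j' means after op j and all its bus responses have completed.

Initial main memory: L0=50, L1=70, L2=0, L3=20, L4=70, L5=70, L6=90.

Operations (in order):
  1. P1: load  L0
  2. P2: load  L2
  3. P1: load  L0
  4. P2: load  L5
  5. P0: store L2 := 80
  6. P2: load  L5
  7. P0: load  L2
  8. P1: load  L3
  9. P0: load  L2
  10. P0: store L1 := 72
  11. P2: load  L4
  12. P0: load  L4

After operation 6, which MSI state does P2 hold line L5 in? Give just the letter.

step 1: P1: load  L0  ⟶  ISI  (L0)  txn=BusRd  M[L0]=50
step 2: P2: load  L2  ⟶  IIS  (L2)  txn=BusRd  M[L2]=0
step 3: P1: load  L0  ⟶  ISI  (L0)  txn=∅  M[L0]=50
step 4: P2: load  L5  ⟶  IIS  (L5)  txn=BusRd  M[L5]=70
step 5: P0: store L2 := 80  ⟶  MII  (L2)  txn=BusRdX  M[L2]=0
step 6: P2: load  L5  ⟶  IIS  (L5)  txn=∅  M[L5]=70
step 7: P0: load  L2  ⟶  MII  (L2)  txn=∅  M[L2]=0
step 8: P1: load  L3  ⟶  ISI  (L3)  txn=BusRd  M[L3]=20
step 9: P0: load  L2  ⟶  MII  (L2)  txn=∅  M[L2]=0
step 10: P0: store L1 := 72  ⟶  MII  (L1)  txn=BusRdX  M[L1]=70
step 11: P2: load  L4  ⟶  IIS  (L4)  txn=BusRd  M[L4]=70
step 12: P0: load  L4  ⟶  SIS  (L4)  txn=BusRd  M[L4]=70

state = S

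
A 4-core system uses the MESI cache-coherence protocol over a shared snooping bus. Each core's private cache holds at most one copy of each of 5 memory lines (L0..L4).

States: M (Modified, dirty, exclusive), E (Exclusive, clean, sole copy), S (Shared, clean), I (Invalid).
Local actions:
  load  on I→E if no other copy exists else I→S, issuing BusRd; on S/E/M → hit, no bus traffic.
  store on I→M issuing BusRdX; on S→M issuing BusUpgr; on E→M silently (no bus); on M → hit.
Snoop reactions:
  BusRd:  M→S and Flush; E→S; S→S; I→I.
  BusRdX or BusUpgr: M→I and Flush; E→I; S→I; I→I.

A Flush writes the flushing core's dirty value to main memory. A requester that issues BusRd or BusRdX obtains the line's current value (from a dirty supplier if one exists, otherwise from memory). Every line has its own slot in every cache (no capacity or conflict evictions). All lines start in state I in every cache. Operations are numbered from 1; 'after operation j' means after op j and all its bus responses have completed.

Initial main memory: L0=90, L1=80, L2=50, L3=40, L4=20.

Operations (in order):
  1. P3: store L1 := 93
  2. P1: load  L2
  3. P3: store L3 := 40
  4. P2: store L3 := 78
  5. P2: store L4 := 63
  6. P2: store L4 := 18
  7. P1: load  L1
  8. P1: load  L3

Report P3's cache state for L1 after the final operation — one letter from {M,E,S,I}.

state = S

step 1: P3: store L1 := 93  ⟶  IIIM  (L1)  txn=BusRdX  M[L1]=80
step 2: P1: load  L2  ⟶  IEII  (L2)  txn=BusRd  M[L2]=50
step 3: P3: store L3 := 40  ⟶  IIIM  (L3)  txn=BusRdX  M[L3]=40
step 4: P2: store L3 := 78  ⟶  IIMI  (L3)  txn=BusRdX+Flush  M[L3]=40
step 5: P2: store L4 := 63  ⟶  IIMI  (L4)  txn=BusRdX  M[L4]=20
step 6: P2: store L4 := 18  ⟶  IIMI  (L4)  txn=∅  M[L4]=20
step 7: P1: load  L1  ⟶  ISIS  (L1)  txn=BusRd+Flush  M[L1]=93
step 8: P1: load  L3  ⟶  ISSI  (L3)  txn=BusRd+Flush  M[L3]=78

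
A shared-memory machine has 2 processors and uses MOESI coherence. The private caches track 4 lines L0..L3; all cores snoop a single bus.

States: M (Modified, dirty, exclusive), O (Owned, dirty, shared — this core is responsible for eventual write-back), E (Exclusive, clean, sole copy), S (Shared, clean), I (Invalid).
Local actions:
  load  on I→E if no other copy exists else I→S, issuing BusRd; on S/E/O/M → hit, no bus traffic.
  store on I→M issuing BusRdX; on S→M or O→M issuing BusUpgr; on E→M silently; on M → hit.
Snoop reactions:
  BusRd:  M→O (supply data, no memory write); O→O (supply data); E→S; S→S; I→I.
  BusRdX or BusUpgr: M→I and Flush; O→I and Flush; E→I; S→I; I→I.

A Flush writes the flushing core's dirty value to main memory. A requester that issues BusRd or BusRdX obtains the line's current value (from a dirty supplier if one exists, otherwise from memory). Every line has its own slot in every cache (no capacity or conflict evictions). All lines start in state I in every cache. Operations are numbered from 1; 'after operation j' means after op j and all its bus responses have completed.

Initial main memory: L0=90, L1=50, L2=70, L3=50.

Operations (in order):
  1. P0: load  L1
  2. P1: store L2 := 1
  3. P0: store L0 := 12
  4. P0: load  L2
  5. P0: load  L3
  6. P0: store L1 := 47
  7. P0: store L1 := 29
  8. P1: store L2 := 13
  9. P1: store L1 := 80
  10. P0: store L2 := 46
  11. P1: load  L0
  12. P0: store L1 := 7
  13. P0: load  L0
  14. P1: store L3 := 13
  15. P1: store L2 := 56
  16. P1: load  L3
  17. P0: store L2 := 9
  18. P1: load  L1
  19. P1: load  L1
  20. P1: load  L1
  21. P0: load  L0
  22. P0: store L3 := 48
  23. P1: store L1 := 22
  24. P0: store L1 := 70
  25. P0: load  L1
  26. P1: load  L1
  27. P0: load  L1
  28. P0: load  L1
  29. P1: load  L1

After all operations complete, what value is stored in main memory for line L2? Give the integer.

memory[L2] = 56

  op1 P0: load  L1 → E/I on L1; bus BusRd; mem=50
  op2 P1: store L2 := 1 → I/M on L2; bus BusRdX; mem=70
  op3 P0: store L0 := 12 → M/I on L0; bus BusRdX; mem=90
  op4 P0: load  L2 → S/O on L2; bus BusRd; mem=70
  op5 P0: load  L3 → E/I on L3; bus BusRd; mem=50
  op6 P0: store L1 := 47 → M/I on L1; bus (none); mem=50
  op7 P0: store L1 := 29 → M/I on L1; bus (none); mem=50
  op8 P1: store L2 := 13 → I/M on L2; bus BusUpgr; mem=70
  op9 P1: store L1 := 80 → I/M on L1; bus BusRdX Flush; mem=29
  op10 P0: store L2 := 46 → M/I on L2; bus BusRdX Flush; mem=13
  op11 P1: load  L0 → O/S on L0; bus BusRd; mem=90
  op12 P0: store L1 := 7 → M/I on L1; bus BusRdX Flush; mem=80
  op13 P0: load  L0 → O/S on L0; bus (none); mem=90
  op14 P1: store L3 := 13 → I/M on L3; bus BusRdX; mem=50
  op15 P1: store L2 := 56 → I/M on L2; bus BusRdX Flush; mem=46
  op16 P1: load  L3 → I/M on L3; bus (none); mem=50
  op17 P0: store L2 := 9 → M/I on L2; bus BusRdX Flush; mem=56
  op18 P1: load  L1 → O/S on L1; bus BusRd; mem=80
  op19 P1: load  L1 → O/S on L1; bus (none); mem=80
  op20 P1: load  L1 → O/S on L1; bus (none); mem=80
  op21 P0: load  L0 → O/S on L0; bus (none); mem=90
  op22 P0: store L3 := 48 → M/I on L3; bus BusRdX Flush; mem=13
  op23 P1: store L1 := 22 → I/M on L1; bus BusUpgr Flush; mem=7
  op24 P0: store L1 := 70 → M/I on L1; bus BusRdX Flush; mem=22
  op25 P0: load  L1 → M/I on L1; bus (none); mem=22
  op26 P1: load  L1 → O/S on L1; bus BusRd; mem=22
  op27 P0: load  L1 → O/S on L1; bus (none); mem=22
  op28 P0: load  L1 → O/S on L1; bus (none); mem=22
  op29 P1: load  L1 → O/S on L1; bus (none); mem=22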